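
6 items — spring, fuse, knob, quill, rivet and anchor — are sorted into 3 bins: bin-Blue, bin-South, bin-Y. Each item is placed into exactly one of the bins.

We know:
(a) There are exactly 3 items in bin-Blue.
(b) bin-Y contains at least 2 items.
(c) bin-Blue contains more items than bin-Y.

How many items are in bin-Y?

2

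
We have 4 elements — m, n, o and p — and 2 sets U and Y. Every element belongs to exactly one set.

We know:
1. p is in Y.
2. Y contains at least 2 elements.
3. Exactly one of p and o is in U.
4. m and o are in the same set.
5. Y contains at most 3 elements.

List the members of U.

From (1): p ∈ Y.
(3) (exactly one): o ∈ U.
(4): m matches o: m ∈ U.
(2): only 2 candidates remain for Y, so all are in.

U = {m, o}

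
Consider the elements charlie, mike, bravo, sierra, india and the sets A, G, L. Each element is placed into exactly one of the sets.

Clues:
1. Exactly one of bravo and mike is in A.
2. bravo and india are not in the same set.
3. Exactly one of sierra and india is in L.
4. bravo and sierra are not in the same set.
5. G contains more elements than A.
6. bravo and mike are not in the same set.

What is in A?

A = {bravo}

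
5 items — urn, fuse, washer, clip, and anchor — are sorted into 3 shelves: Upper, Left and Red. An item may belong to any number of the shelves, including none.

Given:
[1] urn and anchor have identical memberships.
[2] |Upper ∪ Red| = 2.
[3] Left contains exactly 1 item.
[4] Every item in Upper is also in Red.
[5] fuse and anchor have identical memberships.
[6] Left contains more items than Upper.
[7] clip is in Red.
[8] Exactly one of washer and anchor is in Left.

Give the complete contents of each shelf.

Upper = {}; Left = {washer}; Red = {clip, washer}

From (7): clip ∈ Red.
Suppose urn ∈ Upper: no assignment then satisfies all the clues, so urn ∉ Upper.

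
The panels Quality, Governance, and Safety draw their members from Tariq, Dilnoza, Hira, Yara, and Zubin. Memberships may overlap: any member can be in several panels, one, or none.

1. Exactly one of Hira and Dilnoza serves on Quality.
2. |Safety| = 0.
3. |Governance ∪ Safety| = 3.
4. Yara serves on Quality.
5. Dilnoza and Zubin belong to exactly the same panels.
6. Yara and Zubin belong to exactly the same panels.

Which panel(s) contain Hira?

Hira: none

From (4): Yara ∈ Quality.
(2): Safety already has 0, so the rest are out.
(6): Zubin matches Yara: Zubin ∈ Quality.
(5): Dilnoza matches Zubin: Dilnoza ∈ Quality.
(1) (exactly one): Hira ∉ Quality.
Suppose Hira ∈ Governance: no assignment then satisfies all the clues, so Hira ∉ Governance.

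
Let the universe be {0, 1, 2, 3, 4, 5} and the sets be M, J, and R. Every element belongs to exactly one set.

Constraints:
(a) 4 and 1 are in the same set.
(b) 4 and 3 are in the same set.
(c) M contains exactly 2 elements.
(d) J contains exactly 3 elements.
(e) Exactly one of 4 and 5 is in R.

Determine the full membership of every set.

M = {0, 2}; J = {1, 3, 4}; R = {5}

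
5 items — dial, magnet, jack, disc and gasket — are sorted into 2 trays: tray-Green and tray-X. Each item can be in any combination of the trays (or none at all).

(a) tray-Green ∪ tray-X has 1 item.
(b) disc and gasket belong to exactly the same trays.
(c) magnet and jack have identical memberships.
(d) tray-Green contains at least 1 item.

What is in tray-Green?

tray-Green = {dial}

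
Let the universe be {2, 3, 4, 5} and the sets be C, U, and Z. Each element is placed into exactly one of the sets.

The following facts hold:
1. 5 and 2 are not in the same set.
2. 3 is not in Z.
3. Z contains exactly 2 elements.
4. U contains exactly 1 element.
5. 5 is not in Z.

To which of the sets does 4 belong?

4: Z

From (2): 3 ∉ Z.
From (5): 5 ∉ Z.
(3): only 2 candidates remain for Z, so all are in.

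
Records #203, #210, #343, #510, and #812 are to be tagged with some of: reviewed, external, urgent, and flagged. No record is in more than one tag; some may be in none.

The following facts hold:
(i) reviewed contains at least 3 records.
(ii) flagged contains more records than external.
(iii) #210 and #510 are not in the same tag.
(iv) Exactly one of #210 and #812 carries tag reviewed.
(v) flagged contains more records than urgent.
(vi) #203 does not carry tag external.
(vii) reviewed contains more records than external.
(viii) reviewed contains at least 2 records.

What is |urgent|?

0

From (vi): #203 ∉ external.
Suppose #203 ∈ urgent: no assignment then satisfies all the clues, so #203 ∉ urgent.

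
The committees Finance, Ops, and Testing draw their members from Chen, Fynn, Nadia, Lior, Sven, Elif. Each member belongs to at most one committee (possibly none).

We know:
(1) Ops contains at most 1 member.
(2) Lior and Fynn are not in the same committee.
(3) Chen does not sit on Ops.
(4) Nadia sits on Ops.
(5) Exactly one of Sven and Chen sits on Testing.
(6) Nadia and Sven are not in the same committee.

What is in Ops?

Ops = {Nadia}

From (3): Chen ∉ Ops.
From (4): Nadia ∈ Ops.
(1): Ops already has 1, so the rest are out.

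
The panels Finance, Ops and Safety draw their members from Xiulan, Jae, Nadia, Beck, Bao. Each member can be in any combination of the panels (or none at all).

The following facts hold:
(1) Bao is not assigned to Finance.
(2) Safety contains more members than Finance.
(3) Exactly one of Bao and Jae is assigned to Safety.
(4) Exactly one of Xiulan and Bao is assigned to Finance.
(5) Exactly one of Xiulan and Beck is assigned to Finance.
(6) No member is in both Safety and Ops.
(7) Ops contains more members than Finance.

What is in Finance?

Finance = {Xiulan}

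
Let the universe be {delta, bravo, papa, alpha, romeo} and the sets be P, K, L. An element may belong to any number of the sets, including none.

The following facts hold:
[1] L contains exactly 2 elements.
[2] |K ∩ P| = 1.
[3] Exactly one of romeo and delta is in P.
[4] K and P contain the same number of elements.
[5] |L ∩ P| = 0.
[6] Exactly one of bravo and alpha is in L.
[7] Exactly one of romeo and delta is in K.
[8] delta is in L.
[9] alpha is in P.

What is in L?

From (8): delta ∈ L.
From (9): alpha ∈ P.
Suppose bravo ∉ L: no assignment then satisfies all the clues, so bravo ∈ L.

L = {bravo, delta}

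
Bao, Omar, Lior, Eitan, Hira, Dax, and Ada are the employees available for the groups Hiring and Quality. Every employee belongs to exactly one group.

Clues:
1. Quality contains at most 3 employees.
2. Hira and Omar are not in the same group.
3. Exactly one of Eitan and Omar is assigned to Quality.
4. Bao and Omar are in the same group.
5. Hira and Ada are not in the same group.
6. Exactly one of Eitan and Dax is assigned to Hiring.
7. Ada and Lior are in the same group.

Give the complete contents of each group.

Hiring = {Ada, Bao, Dax, Lior, Omar}; Quality = {Eitan, Hira}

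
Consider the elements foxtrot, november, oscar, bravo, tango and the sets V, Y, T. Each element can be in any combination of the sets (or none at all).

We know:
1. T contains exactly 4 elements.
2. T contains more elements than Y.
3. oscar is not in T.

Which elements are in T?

T = {bravo, foxtrot, november, tango}

From (3): oscar ∉ T.
(1): only 4 candidates remain for T, so all are in.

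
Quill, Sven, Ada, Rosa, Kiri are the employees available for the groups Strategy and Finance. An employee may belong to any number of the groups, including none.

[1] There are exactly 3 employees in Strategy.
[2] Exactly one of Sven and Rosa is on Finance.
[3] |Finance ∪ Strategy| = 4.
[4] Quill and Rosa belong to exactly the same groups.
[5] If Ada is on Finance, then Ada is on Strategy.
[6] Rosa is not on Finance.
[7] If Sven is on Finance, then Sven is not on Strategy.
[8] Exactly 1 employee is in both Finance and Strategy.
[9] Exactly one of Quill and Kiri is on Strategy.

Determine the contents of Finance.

From (6): Rosa ∉ Finance.
(2) (exactly one): Sven ∈ Finance.
(4): Quill matches Rosa: Quill ∉ Finance.
(7): Sven ∉ Strategy.
Suppose Ada ∉ Finance: no assignment then satisfies all the clues, so Ada ∈ Finance.

Finance = {Ada, Sven}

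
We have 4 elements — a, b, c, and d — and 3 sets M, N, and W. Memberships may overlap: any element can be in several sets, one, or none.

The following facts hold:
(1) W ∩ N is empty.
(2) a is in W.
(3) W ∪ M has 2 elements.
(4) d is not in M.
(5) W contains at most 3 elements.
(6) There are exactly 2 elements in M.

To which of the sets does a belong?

a: M, W

From (2): a ∈ W.
From (4): d ∉ M.
(1) (disjoint): a ∉ N.
Suppose a ∉ M: no assignment then satisfies all the clues, so a ∈ M.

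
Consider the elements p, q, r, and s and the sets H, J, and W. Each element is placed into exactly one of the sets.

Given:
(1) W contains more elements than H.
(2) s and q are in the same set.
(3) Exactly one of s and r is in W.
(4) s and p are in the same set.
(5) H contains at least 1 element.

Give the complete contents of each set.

H = {r}; J = {}; W = {p, q, s}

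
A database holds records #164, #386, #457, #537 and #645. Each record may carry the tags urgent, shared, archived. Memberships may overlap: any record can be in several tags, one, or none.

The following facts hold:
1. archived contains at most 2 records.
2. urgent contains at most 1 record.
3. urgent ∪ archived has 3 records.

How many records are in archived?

2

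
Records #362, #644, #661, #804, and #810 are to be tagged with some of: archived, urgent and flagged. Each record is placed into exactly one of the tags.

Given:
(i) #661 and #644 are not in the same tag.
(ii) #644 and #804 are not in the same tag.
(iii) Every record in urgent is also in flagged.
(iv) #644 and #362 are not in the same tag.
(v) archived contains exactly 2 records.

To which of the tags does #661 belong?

#661: flagged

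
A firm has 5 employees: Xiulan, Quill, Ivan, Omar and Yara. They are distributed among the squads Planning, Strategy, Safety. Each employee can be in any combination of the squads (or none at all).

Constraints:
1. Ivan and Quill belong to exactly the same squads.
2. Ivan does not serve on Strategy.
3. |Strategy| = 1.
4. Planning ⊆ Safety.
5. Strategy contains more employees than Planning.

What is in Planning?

From (2): Ivan ∉ Strategy.
(1): Quill matches Ivan: Quill ∉ Strategy.
Suppose Xiulan ∈ Planning: no assignment then satisfies all the clues, so Xiulan ∉ Planning.

Planning = {}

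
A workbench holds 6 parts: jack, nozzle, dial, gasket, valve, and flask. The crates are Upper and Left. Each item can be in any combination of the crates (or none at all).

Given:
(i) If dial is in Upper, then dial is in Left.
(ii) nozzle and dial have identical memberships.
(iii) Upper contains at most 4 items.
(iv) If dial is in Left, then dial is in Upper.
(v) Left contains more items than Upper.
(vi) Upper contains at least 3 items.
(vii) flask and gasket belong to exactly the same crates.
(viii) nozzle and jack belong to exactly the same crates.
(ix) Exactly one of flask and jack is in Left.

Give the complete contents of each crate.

Upper = {dial, jack, nozzle}; Left = {dial, jack, nozzle, valve}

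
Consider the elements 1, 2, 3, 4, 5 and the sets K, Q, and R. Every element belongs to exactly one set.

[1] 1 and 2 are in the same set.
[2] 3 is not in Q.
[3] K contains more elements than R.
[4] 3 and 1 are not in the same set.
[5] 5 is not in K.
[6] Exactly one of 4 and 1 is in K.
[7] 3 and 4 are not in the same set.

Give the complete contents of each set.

K = {1, 2}; Q = {4, 5}; R = {3}

From (2): 3 ∉ Q.
From (5): 5 ∉ K.
Suppose 1 ∉ K: no assignment then satisfies all the clues, so 1 ∈ K.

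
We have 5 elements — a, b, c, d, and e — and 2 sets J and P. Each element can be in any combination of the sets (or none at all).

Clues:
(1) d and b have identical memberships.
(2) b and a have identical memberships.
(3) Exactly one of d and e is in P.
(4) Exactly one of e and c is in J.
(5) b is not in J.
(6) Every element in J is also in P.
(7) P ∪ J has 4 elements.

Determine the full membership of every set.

J = {c}; P = {a, b, c, d}

From (5): b ∉ J.
(1): d matches b: d ∉ J.
(2): a matches b: a ∉ J.
Suppose a ∉ P: no assignment then satisfies all the clues, so a ∈ P.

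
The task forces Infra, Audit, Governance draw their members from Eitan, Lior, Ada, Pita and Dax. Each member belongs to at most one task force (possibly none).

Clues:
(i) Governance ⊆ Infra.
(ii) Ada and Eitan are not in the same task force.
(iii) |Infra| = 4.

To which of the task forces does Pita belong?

Pita: Infra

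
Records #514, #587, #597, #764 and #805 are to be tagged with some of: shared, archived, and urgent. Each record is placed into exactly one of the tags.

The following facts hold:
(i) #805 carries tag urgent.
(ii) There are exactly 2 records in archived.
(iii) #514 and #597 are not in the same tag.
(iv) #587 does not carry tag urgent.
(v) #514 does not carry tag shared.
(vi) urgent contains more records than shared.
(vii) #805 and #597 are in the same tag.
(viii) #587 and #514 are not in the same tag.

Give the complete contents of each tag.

shared = {#587}; archived = {#514, #764}; urgent = {#597, #805}

From (i): #805 ∈ urgent.
From (iv): #587 ∉ urgent.
From (v): #514 ∉ shared.
(vii): #597 matches #805: #597 ∉ shared.
(vii): #597 matches #805: #597 ∉ archived.
(vii): #597 matches #805: #597 ∈ urgent.
(iii): #514 ∉ urgent.
Only one tag left: #514 ∈ archived.
(viii): #587 ∉ archived.
Only one tag left: #587 ∈ shared.
(ii): only 2 candidates remain for archived, so all are in.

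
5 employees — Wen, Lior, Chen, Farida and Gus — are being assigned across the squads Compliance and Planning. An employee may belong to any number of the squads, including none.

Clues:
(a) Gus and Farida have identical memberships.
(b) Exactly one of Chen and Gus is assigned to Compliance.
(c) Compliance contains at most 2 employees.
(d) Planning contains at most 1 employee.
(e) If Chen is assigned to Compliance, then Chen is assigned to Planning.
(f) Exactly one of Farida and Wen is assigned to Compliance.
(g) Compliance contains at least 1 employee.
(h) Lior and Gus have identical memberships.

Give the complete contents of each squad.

Compliance = {Chen, Wen}; Planning = {Chen}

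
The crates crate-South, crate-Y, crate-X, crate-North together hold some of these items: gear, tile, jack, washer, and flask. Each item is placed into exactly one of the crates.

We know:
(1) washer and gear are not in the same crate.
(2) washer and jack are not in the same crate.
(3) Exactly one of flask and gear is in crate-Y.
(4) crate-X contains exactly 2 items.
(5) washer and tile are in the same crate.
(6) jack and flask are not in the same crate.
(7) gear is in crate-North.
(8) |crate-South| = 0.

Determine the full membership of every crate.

crate-South = {}; crate-Y = {flask}; crate-X = {tile, washer}; crate-North = {gear, jack}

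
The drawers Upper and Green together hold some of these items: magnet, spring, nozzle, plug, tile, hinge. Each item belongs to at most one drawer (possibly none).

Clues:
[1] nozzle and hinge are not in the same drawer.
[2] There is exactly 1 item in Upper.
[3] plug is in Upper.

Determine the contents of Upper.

Upper = {plug}

From (3): plug ∈ Upper.
(2): Upper already has 1, so the rest are out.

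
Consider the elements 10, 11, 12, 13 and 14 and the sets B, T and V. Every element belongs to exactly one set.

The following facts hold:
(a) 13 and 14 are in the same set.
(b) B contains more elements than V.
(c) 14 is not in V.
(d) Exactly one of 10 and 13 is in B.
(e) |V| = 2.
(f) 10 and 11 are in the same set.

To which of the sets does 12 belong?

12: B

From (c): 14 ∉ V.
(a): 13 matches 14: 13 ∉ V.
Suppose 12 ∉ B: no assignment then satisfies all the clues, so 12 ∈ B.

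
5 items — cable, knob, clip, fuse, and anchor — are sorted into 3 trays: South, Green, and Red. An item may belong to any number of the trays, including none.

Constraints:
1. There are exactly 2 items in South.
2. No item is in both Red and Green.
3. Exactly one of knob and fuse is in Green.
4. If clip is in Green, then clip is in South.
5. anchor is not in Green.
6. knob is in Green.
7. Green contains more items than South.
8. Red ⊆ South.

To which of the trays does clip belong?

From (5): anchor ∉ Green.
From (6): knob ∈ Green.
(2) (disjoint): knob ∉ Red.
(3) (exactly one): fuse ∉ Green.
Suppose clip ∉ South: no assignment then satisfies all the clues, so clip ∈ South.

clip: Green, South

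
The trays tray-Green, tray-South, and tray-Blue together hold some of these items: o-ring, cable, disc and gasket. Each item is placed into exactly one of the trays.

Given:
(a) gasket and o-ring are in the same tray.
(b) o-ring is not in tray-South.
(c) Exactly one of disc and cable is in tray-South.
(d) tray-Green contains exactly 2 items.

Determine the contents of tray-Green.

tray-Green = {gasket, o-ring}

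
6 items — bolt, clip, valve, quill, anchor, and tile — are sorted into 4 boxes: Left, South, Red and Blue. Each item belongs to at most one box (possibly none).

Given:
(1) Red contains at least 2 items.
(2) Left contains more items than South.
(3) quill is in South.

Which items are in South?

South = {quill}

From (3): quill ∈ South.
Suppose bolt ∈ South: no assignment then satisfies all the clues, so bolt ∉ South.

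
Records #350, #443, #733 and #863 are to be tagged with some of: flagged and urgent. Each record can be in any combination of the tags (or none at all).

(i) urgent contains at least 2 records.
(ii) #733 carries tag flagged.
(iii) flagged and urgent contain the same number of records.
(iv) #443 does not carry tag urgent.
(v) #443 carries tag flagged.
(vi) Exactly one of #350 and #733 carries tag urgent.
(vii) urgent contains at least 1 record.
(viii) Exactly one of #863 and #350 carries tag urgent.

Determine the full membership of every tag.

From (ii): #733 ∈ flagged.
From (iv): #443 ∉ urgent.
From (v): #443 ∈ flagged.
Suppose #350 ∈ flagged: no assignment then satisfies all the clues, so #350 ∉ flagged.

flagged = {#443, #733}; urgent = {#733, #863}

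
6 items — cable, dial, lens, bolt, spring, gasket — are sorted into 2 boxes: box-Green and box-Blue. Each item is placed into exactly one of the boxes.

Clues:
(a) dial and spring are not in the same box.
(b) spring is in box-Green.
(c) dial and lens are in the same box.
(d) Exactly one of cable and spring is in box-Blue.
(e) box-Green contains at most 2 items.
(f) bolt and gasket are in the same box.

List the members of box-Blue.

From (b): spring ∈ box-Green.
(a): dial ∉ box-Green.
(c): lens matches dial: lens ∉ box-Green.
(d) (exactly one): cable ∈ box-Blue.
Only one box left: dial ∈ box-Blue.
Only one box left: lens ∈ box-Blue.
Suppose bolt ∉ box-Blue: no assignment then satisfies all the clues, so bolt ∈ box-Blue.

box-Blue = {bolt, cable, dial, gasket, lens}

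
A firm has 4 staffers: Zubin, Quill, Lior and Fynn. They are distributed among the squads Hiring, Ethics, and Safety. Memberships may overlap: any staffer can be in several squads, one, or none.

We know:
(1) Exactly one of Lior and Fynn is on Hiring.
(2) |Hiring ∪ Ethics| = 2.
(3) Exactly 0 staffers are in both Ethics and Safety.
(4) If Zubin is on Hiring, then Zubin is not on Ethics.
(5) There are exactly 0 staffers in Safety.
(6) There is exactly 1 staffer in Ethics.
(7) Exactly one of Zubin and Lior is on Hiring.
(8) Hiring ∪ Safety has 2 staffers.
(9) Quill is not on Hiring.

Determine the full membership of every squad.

Hiring = {Fynn, Zubin}; Ethics = {Fynn}; Safety = {}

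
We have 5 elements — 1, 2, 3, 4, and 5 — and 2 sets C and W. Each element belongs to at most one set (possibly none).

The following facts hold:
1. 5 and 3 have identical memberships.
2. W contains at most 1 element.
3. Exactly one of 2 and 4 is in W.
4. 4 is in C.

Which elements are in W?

W = {2}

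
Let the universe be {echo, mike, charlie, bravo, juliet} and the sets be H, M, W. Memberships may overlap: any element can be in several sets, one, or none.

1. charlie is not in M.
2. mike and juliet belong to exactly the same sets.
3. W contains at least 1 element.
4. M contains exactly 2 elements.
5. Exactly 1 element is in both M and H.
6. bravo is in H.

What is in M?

M = {bravo, echo}

From (1): charlie ∉ M.
From (6): bravo ∈ H.
Suppose echo ∉ M: no assignment then satisfies all the clues, so echo ∈ M.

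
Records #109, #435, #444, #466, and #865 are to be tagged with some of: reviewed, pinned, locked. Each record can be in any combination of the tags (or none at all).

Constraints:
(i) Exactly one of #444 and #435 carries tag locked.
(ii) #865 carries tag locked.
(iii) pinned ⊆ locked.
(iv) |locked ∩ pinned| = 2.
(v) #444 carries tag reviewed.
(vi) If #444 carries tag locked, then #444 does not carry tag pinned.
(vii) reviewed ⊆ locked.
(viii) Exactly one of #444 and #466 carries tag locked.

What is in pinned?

From (ii): #865 ∈ locked.
From (v): #444 ∈ reviewed.
(vii) with #444 ∈ reviewed: #444 ∈ locked.
(viii) (exactly one): #466 ∉ locked.
(i) (exactly one): #435 ∉ locked.
(iii) contrapositive: #435 ∉ pinned.
(iii) contrapositive: #466 ∉ pinned.
(vi): #444 ∉ pinned.
(vii) contrapositive: #435 ∉ reviewed.
(vii) contrapositive: #466 ∉ reviewed.
Suppose #109 ∉ pinned: no assignment then satisfies all the clues, so #109 ∈ pinned.

pinned = {#109, #865}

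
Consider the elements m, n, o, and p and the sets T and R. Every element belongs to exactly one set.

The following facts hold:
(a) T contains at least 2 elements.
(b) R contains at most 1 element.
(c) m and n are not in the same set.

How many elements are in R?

1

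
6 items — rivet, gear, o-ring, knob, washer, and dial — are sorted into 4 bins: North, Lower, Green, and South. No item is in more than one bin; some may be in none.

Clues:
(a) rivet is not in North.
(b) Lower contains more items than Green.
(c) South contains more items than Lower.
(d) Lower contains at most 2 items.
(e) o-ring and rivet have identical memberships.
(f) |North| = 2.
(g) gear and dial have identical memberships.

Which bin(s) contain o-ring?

o-ring: South

From (a): rivet ∉ North.
(e): o-ring matches rivet: o-ring ∉ North.
Suppose o-ring ∈ Lower: no assignment then satisfies all the clues, so o-ring ∉ Lower.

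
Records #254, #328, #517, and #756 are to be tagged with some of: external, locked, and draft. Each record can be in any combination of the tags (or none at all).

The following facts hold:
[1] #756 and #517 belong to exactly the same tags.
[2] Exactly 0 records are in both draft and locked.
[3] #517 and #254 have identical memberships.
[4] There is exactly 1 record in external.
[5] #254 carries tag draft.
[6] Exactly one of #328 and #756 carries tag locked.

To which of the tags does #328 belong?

From (5): #254 ∈ draft.
(3): #517 matches #254: #517 ∈ draft.
(1): #756 matches #517: #756 ∈ draft.
Suppose #328 ∉ external: no assignment then satisfies all the clues, so #328 ∈ external.

#328: external, locked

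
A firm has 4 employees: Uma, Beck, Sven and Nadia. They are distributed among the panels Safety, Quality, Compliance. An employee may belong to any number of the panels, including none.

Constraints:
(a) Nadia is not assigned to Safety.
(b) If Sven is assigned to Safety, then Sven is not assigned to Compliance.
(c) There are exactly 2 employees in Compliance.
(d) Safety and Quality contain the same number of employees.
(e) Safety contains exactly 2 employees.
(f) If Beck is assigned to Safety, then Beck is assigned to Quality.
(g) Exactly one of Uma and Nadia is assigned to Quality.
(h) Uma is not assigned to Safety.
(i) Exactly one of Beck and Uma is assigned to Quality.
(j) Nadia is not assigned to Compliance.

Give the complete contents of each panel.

Safety = {Beck, Sven}; Quality = {Beck, Nadia}; Compliance = {Beck, Uma}

From (a): Nadia ∉ Safety.
From (h): Uma ∉ Safety.
From (j): Nadia ∉ Compliance.
(e): only 2 candidates remain for Safety, so all are in.
(f): Beck ∈ Quality.
(i) (exactly one): Uma ∉ Quality.
(b): Sven ∉ Compliance.
(c): only 2 candidates remain for Compliance, so all are in.
(g) (exactly one): Nadia ∈ Quality.
Suppose Sven ∈ Quality: no assignment then satisfies all the clues, so Sven ∉ Quality.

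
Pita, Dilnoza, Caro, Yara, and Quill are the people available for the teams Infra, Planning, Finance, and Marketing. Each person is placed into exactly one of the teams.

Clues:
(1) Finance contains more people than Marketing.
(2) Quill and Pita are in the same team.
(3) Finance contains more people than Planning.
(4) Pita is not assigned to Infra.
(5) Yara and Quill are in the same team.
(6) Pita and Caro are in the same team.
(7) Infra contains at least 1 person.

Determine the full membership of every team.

Infra = {Dilnoza}; Planning = {}; Finance = {Caro, Pita, Quill, Yara}; Marketing = {}

From (4): Pita ∉ Infra.
(2): Quill matches Pita: Quill ∉ Infra.
(5): Yara matches Quill: Yara ∉ Infra.
(6): Caro matches Pita: Caro ∉ Infra.
(7): only 1 candidates remain for Infra, so all are in.
Suppose Pita ∈ Planning: no assignment then satisfies all the clues, so Pita ∉ Planning.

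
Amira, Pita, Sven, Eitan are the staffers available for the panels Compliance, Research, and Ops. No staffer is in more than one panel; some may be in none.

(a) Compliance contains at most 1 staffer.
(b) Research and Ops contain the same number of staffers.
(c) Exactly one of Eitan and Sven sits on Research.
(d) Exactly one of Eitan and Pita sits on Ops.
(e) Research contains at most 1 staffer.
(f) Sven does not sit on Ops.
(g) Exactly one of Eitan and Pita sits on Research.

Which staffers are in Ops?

Ops = {Pita}

From (f): Sven ∉ Ops.
Suppose Amira ∈ Ops: no assignment then satisfies all the clues, so Amira ∉ Ops.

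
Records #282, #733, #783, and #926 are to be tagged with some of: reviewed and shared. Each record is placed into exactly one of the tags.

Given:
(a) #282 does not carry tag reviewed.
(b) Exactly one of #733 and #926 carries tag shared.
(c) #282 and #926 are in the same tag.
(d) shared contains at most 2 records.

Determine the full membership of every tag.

reviewed = {#733, #783}; shared = {#282, #926}

From (a): #282 ∉ reviewed.
(c): #926 matches #282: #926 ∉ reviewed.
Only one tag left: #282 ∈ shared.
Only one tag left: #926 ∈ shared.
(b) (exactly one): #733 ∉ shared.
(d): shared already has 2, so the rest are out.
Only one tag left: #733 ∈ reviewed.
Only one tag left: #783 ∈ reviewed.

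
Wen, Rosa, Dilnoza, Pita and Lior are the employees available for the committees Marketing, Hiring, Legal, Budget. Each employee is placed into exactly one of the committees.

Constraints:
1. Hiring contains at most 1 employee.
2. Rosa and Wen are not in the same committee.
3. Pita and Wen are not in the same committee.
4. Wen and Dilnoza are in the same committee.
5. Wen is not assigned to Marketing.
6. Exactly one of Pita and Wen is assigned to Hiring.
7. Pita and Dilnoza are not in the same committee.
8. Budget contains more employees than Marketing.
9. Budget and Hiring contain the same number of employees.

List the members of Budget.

Budget = {Rosa}

From (5): Wen ∉ Marketing.
(4): Dilnoza matches Wen: Dilnoza ∉ Marketing.
Suppose Wen ∈ Budget: no assignment then satisfies all the clues, so Wen ∉ Budget.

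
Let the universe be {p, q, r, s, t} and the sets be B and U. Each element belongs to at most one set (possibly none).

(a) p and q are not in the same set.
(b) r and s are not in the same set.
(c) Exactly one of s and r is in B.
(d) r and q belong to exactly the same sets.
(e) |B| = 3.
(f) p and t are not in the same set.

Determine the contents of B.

B = {q, r, t}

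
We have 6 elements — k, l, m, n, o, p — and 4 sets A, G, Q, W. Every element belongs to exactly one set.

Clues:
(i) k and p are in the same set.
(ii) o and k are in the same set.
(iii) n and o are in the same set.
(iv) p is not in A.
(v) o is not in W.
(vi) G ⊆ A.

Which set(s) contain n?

n: Q

From (iv): p ∉ A.
From (v): o ∉ W.
(i): k matches p: k ∉ A.
(ii): o matches k: o ∉ A.
(ii): k matches o: k ∉ W.
(iii): n matches o: n ∉ A.
(iii): n matches o: n ∉ W.
(vi) contrapositive: k ∉ G.
(vi) contrapositive: n ∉ G.
(vi) contrapositive: o ∉ G.
(vi) contrapositive: p ∉ G.
(i): p matches k: p ∈ Q.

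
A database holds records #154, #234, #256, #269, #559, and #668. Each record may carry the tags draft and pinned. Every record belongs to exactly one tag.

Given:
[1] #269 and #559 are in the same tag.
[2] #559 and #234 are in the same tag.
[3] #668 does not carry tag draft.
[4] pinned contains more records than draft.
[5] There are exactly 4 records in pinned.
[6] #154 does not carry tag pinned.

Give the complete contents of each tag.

draft = {#154, #256}; pinned = {#234, #269, #559, #668}

From (3): #668 ∉ draft.
From (6): #154 ∉ pinned.
Only one tag left: #154 ∈ draft.
Only one tag left: #668 ∈ pinned.
Suppose #234 ∈ draft: no assignment then satisfies all the clues, so #234 ∉ draft.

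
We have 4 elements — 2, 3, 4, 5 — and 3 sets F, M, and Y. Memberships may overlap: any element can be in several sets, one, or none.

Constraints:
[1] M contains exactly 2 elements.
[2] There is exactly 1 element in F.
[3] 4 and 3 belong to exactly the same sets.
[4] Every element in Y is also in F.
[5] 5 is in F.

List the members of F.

F = {5}

From (5): 5 ∈ F.
(2): F already has 1, so the rest are out.
(4) contrapositive: 2 ∉ Y.
(4) contrapositive: 3 ∉ Y.
(4) contrapositive: 4 ∉ Y.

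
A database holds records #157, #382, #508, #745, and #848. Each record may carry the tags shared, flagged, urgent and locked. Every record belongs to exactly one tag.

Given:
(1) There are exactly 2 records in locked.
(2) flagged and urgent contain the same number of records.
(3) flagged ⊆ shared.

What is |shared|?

3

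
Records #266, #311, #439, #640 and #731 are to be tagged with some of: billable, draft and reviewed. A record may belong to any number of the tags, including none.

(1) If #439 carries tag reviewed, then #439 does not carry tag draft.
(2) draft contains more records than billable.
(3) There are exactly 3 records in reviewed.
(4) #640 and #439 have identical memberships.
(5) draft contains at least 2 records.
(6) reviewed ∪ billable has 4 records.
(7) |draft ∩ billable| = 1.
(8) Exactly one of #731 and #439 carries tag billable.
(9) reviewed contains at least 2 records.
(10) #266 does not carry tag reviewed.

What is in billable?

billable = {#731}

From (10): #266 ∉ reviewed.
Suppose #266 ∈ billable: no assignment then satisfies all the clues, so #266 ∉ billable.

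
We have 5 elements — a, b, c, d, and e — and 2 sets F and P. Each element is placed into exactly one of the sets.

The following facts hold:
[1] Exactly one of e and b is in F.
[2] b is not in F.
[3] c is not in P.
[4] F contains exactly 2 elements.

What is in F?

From (2): b ∉ F.
From (3): c ∉ P.
(1) (exactly one): e ∈ F.
Only one set left: b ∈ P.
Only one set left: c ∈ F.
(4): F already has 2, so the rest are out.
Only one set left: a ∈ P.
Only one set left: d ∈ P.

F = {c, e}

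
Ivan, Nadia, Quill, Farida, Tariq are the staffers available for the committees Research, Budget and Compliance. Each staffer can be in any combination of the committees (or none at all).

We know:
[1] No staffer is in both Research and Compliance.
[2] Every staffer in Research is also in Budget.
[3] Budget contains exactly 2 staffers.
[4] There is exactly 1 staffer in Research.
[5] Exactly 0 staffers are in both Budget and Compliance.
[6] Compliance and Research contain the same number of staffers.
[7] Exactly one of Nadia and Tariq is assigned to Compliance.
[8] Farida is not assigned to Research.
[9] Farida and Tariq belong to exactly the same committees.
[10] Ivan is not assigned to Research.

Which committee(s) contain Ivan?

Ivan: Budget

From (8): Farida ∉ Research.
From (10): Ivan ∉ Research.
(9): Tariq matches Farida: Tariq ∉ Research.
Suppose Ivan ∉ Budget: no assignment then satisfies all the clues, so Ivan ∈ Budget.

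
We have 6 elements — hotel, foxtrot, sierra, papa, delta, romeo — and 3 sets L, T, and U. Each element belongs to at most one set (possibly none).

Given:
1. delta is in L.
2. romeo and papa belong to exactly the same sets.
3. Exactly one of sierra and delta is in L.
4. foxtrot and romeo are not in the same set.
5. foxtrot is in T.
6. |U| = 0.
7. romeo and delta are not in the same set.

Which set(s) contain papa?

From (1): delta ∈ L.
From (5): foxtrot ∈ T.
(3) (exactly one): sierra ∉ L.
(4): romeo ∉ T.
(6): U already has 0, so the rest are out.
(7): romeo ∉ L.
(2): papa matches romeo: papa ∉ L.
(2): papa matches romeo: papa ∉ T.

papa: none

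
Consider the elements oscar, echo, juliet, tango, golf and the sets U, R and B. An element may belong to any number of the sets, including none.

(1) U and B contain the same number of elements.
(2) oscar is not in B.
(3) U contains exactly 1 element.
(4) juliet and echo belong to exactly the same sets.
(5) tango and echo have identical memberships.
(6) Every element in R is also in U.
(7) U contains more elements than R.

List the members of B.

B = {golf}

From (2): oscar ∉ B.
Suppose echo ∈ B: no assignment then satisfies all the clues, so echo ∉ B.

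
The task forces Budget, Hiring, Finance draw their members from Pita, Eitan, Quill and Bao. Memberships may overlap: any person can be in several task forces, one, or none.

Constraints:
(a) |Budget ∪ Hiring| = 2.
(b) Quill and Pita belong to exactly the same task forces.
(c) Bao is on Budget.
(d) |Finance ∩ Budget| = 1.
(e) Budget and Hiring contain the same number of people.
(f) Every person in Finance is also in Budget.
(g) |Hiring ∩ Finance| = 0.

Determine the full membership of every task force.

Budget = {Bao}; Hiring = {Eitan}; Finance = {Bao}

From (c): Bao ∈ Budget.
Suppose Pita ∈ Budget: no assignment then satisfies all the clues, so Pita ∉ Budget.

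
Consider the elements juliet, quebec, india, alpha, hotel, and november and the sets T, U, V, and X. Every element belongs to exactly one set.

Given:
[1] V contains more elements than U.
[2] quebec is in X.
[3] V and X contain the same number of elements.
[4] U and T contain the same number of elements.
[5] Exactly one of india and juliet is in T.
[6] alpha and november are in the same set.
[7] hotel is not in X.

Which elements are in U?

U = {hotel}

From (2): quebec ∈ X.
From (7): hotel ∉ X.
Suppose juliet ∈ U: no assignment then satisfies all the clues, so juliet ∉ U.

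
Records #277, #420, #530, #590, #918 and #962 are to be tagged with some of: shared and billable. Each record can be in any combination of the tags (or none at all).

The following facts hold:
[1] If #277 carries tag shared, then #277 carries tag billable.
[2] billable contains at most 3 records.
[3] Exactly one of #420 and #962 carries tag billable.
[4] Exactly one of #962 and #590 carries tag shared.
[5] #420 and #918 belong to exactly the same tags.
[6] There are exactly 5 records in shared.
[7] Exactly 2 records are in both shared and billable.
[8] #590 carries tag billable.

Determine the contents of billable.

billable = {#277, #590, #962}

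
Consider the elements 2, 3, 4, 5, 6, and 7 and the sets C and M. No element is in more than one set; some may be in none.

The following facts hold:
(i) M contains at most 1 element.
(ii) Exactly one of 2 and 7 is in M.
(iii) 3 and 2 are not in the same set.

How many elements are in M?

1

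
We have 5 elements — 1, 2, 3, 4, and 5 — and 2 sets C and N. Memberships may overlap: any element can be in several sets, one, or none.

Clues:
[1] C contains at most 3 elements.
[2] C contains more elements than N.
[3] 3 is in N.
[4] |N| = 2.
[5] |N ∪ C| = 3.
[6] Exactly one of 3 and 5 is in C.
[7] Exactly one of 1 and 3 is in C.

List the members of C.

From (3): 3 ∈ N.
Suppose 1 ∈ C: no assignment then satisfies all the clues, so 1 ∉ C.

C = {2, 3, 4}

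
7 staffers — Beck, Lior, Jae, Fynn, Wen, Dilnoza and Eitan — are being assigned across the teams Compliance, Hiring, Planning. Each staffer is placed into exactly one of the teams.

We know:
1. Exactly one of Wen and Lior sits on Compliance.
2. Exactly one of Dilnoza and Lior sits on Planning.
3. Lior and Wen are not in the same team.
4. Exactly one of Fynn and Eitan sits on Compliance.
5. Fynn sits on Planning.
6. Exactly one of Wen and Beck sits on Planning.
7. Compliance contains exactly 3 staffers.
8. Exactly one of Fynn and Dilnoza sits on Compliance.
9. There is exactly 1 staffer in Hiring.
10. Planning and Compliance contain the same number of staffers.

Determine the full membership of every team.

From (5): Fynn ∈ Planning.
(4) (exactly one): Eitan ∈ Compliance.
(8) (exactly one): Dilnoza ∈ Compliance.
(2) (exactly one): Lior ∈ Planning.
(3): Wen ∉ Planning.
(6) (exactly one): Beck ∈ Planning.
(1) (exactly one): Wen ∈ Compliance.
(7): Compliance already has 3, so the rest are out.
(9): only 1 candidates remain for Hiring, so all are in.

Compliance = {Dilnoza, Eitan, Wen}; Hiring = {Jae}; Planning = {Beck, Fynn, Lior}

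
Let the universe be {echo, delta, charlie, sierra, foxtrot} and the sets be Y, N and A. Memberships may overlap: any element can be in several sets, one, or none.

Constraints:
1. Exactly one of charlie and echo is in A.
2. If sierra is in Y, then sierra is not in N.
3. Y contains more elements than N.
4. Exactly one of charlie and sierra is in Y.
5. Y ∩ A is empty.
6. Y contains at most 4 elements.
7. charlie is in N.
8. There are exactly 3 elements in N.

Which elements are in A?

A = {charlie}

From (7): charlie ∈ N.
Suppose echo ∈ A: no assignment then satisfies all the clues, so echo ∉ A.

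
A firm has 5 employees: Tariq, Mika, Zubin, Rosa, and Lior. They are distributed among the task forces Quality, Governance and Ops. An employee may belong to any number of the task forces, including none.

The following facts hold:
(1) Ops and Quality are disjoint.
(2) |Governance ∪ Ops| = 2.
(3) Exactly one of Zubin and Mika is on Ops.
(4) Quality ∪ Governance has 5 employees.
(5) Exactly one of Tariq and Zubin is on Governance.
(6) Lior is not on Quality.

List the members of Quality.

Quality = {Mika, Rosa, Tariq}

From (6): Lior ∉ Quality.
Suppose Tariq ∉ Quality: no assignment then satisfies all the clues, so Tariq ∈ Quality.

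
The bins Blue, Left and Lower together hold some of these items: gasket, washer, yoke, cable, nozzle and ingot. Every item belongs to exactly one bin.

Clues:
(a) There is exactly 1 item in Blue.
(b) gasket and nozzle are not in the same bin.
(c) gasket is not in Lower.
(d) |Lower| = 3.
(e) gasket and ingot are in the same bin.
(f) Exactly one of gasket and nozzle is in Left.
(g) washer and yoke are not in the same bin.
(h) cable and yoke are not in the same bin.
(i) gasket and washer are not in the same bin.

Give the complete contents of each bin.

Blue = {yoke}; Left = {gasket, ingot}; Lower = {cable, nozzle, washer}

From (c): gasket ∉ Lower.
(e): ingot matches gasket: ingot ∉ Lower.
Suppose gasket ∈ Blue: no assignment then satisfies all the clues, so gasket ∉ Blue.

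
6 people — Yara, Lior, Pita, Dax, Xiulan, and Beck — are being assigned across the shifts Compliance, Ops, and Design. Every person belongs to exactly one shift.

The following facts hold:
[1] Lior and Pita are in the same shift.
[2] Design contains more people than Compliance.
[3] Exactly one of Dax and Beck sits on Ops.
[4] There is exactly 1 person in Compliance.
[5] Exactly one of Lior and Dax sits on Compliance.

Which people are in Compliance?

Compliance = {Dax}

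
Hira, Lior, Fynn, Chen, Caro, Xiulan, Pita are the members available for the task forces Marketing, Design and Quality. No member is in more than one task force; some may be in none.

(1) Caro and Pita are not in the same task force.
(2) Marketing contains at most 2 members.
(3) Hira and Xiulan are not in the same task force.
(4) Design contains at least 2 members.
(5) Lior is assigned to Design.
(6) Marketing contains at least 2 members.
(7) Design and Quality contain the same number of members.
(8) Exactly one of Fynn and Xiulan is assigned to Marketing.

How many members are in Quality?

2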